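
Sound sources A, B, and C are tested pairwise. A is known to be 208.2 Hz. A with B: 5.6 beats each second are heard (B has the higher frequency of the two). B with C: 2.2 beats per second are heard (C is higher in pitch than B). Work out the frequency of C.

216 Hz

B is above A, so f_B = 208.2 + 5.6 = 213.8 Hz.
C is above B, so f_C = 213.8 + 2.2 = 216 Hz.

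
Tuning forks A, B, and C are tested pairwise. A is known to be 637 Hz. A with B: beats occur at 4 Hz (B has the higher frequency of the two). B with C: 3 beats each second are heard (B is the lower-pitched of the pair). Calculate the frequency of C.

644 Hz

B is above A, so f_B = 637 + 4 = 641 Hz.
C is above B, so f_C = 641 + 3 = 644 Hz.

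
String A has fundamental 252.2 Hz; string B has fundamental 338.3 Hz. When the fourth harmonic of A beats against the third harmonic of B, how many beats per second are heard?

Fourth harmonic of the first: 4·252.2 = 1008.8 Hz.
Third harmonic of the second: 3·338.3 = 1014.9 Hz.
f_beat = |1008.8 − 1014.9| = 6.1 Hz.

6.1 Hz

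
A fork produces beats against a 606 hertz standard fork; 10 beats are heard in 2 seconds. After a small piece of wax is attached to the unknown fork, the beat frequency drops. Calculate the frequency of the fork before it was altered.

611 Hz

Beat frequency = 10/2 = 5 Hz.
|f − 606| = 5, so the fork was at either 601 Hz or 611 Hz.
Loading a fork with wax lowers its frequency; the adjustment lowers the fork's frequency.
The beat rate fell, so the adjustment moved the fork toward 606 Hz — it must have started above the reference.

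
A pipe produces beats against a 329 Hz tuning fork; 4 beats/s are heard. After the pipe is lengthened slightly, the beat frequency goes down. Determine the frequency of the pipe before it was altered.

|f − 329| = 4, so the pipe was at either 325 Hz or 333 Hz.
A longer pipe has a lower fundamental; the adjustment lowers the pipe's frequency.
The beat rate fell, so the adjustment moved the pipe toward 329 Hz — it must have started above the reference.

333 Hz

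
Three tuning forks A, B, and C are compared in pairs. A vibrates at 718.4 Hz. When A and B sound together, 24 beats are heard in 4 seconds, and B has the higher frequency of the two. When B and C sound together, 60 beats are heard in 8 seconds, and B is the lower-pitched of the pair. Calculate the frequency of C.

A–B: Beat frequency = 24/4 = 6 Hz.
B is above A, so f_B = 718.4 + 6 = 724.4 Hz.
B–C: Beat frequency = 60/8 = 7.5 Hz.
C is above B, so f_C = 724.4 + 7.5 = 731.9 Hz.

731.9 Hz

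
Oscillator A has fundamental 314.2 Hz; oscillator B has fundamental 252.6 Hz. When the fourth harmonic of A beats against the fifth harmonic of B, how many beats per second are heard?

6.2 Hz

Fourth harmonic of the first: 4·314.2 = 1256.8 Hz.
Fifth harmonic of the second: 5·252.6 = 1263.0 Hz.
f_beat = |1256.8 − 1263.0| = 6.2 Hz.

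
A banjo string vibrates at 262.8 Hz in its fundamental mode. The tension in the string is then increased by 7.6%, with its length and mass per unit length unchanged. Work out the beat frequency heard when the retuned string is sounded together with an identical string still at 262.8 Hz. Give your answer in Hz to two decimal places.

For a string, f ∝ √T, so the new frequency is 262.8·√1.076 = 272.6035 Hz.
f_beat = |272.6035 − 262.8| = 9.80 Hz.

9.80 Hz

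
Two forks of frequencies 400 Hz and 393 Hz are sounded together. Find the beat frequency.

Beats arise from superposition of two nearby frequencies; the beat rate is |f₁ − f₂|.
|400 − 393| = 7 Hz.

7 Hz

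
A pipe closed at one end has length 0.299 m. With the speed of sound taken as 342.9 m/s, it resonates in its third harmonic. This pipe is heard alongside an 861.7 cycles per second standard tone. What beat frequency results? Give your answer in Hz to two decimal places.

Closed pipe (odd harmonics): f_n = n·v/(4L) = 3·342.9/(4·0.299) = 860.1171 Hz.
f_beat = |860.1171 − 861.7| = 1.58 Hz.

1.58 Hz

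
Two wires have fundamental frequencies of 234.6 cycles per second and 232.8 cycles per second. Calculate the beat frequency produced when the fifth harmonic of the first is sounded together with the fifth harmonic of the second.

Fifth harmonic of the first: 5·234.6 = 1173.0 Hz.
Fifth harmonic of the second: 5·232.8 = 1164.0 Hz.
f_beat = |1173.0 − 1164.0| = 9.0 Hz.

9.0 Hz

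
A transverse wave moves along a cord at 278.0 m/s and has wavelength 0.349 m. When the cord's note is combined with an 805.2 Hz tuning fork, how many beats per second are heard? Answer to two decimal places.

8.64 Hz

Source frequency f = v/λ = 278.0/0.349 = 796.5616 Hz.
f_beat = |796.5616 − 805.2| = 8.64 Hz.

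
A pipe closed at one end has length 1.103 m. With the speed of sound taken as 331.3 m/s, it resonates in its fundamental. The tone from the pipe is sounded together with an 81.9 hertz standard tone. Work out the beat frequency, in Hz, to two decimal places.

Closed pipe (odd harmonics): f_n = n·v/(4L) = 1·331.3/(4·1.103) = 75.0907 Hz.
f_beat = |75.0907 − 81.9| = 6.81 Hz.

6.81 Hz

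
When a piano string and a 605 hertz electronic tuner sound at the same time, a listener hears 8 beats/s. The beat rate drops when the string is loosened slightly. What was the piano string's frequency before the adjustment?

|f − 605| = 8, so the piano string was at either 597 Hz or 613 Hz.
Reducing tension lowers a string's frequency; the adjustment lowers the piano string's frequency.
The beat rate fell, so the adjustment moved the piano string toward 605 Hz — it must have started above the reference.

613 Hz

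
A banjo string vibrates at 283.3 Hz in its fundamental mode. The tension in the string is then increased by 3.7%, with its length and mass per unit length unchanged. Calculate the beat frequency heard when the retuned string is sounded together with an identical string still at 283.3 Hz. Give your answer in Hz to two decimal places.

For a string, f ∝ √T, so the new frequency is 283.3·√1.037 = 288.4934 Hz.
f_beat = |288.4934 − 283.3| = 5.19 Hz.

5.19 Hz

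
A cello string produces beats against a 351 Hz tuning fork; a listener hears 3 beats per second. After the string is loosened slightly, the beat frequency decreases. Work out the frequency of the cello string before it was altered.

354 Hz

|f − 351| = 3, so the cello string was at either 348 Hz or 354 Hz.
Reducing tension lowers a string's frequency; the adjustment lowers the cello string's frequency.
The beat rate fell, so the adjustment moved the cello string toward 351 Hz — it must have started above the reference.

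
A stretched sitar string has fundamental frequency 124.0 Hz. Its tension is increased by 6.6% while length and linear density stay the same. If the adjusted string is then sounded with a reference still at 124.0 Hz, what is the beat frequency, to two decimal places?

4.03 Hz

For a string, f ∝ √T, so the new frequency is 124.0·√1.066 = 128.0266 Hz.
f_beat = |128.0266 − 124.0| = 4.03 Hz.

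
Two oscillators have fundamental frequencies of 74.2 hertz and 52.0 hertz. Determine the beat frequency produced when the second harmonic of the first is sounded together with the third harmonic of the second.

Second harmonic of the first: 2·74.2 = 148.4 Hz.
Third harmonic of the second: 3·52.0 = 156.0 Hz.
f_beat = |148.4 − 156.0| = 7.6 Hz.

7.6 Hz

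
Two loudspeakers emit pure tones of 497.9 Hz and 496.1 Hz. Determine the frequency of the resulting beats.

The beat frequency equals the magnitude of the frequency difference.
|497.9 − 496.1| = 1.8 Hz.

1.8 Hz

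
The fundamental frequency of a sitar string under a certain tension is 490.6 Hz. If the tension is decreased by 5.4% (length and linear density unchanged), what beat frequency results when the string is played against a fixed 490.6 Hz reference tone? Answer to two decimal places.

13.43 Hz

For a string, f ∝ √T, so the new frequency is 490.6·√0.946 = 477.1700 Hz.
f_beat = |477.1700 − 490.6| = 13.43 Hz.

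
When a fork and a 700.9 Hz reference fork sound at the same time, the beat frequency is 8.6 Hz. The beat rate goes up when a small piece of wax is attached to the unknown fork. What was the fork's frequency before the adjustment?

|f − 700.9| = 8.6, so the fork was at either 692.3 Hz or 709.5 Hz.
Loading a fork with wax lowers its frequency; the adjustment lowers the fork's frequency.
The beat rate rose, so the adjustment moved the fork further from 700.9 Hz — it was already below the reference.

692.3 Hz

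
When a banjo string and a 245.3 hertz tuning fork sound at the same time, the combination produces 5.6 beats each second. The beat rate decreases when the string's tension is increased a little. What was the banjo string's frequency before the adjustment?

239.7 Hz

|f − 245.3| = 5.6, so the banjo string was at either 239.7 Hz or 250.9 Hz.
Higher tension means higher frequency; the adjustment raises the banjo string's frequency.
The beat rate fell, so the adjustment moved the banjo string toward 245.3 Hz — it must have started below the reference.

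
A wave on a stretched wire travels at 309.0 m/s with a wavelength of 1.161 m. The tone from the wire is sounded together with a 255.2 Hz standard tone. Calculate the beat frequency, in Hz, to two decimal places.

10.95 Hz

Source frequency f = v/λ = 309.0/1.161 = 266.1499 Hz.
f_beat = |266.1499 − 255.2| = 10.95 Hz.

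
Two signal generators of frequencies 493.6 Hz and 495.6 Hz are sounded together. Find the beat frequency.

2 Hz

f_beat = |f₁ − f₂|.
|493.6 − 495.6| = 2 Hz.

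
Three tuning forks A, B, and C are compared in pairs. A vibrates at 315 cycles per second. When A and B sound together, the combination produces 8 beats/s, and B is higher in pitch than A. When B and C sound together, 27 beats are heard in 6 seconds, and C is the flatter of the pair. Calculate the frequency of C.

318.5 Hz

B is above A, so f_B = 315 + 8 = 323 Hz.
B–C: Beat frequency = 27/6 = 4.5 Hz.
C is below B, so f_C = 323 − 4.5 = 318.5 Hz.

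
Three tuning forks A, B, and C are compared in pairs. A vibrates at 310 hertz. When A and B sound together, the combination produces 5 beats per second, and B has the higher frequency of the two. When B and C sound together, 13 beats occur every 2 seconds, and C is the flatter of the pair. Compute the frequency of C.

308.5 Hz

B is above A, so f_B = 310 + 5 = 315 Hz.
B–C: Beat frequency = 13/2 = 6.5 Hz.
C is below B, so f_C = 315 − 6.5 = 308.5 Hz.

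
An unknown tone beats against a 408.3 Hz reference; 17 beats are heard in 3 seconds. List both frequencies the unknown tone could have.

402.6333 Hz or 413.9667 Hz

Beat frequency = 17/3 = 5.6667 Hz.
|f − 408.3| = 5.6667, so f = 408.3 ± 5.6667.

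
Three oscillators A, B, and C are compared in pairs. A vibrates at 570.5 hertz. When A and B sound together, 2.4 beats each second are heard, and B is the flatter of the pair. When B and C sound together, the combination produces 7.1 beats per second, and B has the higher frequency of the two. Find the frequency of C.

B is below A, so f_B = 570.5 − 2.4 = 568.1 Hz.
C is below B, so f_C = 568.1 − 7.1 = 561 Hz.

561 Hz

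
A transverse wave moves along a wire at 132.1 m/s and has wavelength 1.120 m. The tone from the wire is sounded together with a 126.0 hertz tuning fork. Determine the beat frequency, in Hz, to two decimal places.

Source frequency f = v/λ = 132.1/1.120 = 117.9464 Hz.
f_beat = |117.9464 − 126.0| = 8.05 Hz.

8.05 Hz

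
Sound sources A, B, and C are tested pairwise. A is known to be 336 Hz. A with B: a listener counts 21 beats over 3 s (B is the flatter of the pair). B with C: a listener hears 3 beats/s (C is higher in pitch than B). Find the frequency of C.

A–B: Beat frequency = 21/3 = 7 Hz.
B is below A, so f_B = 336 − 7 = 329 Hz.
C is above B, so f_C = 329 + 3 = 332 Hz.

332 Hz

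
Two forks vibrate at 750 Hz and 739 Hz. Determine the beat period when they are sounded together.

0.091 s

f_beat = |750 − 739| = 11 Hz.
Beat period T = 1 / f_beat = 1 / 11 s.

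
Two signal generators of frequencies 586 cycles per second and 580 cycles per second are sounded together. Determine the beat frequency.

Beats arise from superposition of two nearby frequencies; the beat rate is |f₁ − f₂|.
|586 − 580| = 6 Hz.

6 Hz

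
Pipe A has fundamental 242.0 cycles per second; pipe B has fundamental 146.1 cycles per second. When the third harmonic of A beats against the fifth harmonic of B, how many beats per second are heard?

Third harmonic of the first: 3·242.0 = 726.0 Hz.
Fifth harmonic of the second: 5·146.1 = 730.5 Hz.
f_beat = |726.0 − 730.5| = 4.5 Hz.

4.5 Hz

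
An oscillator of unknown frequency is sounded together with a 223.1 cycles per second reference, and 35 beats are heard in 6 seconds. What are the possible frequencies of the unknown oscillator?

Beat frequency = 35/6 = 5.8333 Hz.
|f − 223.1| = 5.8333, so f = 223.1 ± 5.8333.

217.2667 Hz or 228.9333 Hz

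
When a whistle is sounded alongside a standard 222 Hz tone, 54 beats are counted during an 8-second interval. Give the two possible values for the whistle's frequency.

215.25 Hz or 228.75 Hz

Beat frequency = 54/8 = 6.75 Hz.
|f − 222| = 6.75, so f = 222 ± 6.75.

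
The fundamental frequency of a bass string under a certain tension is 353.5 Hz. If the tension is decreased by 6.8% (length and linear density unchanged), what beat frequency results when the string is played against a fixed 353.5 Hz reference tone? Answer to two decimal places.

For a string, f ∝ √T, so the new frequency is 353.5·√0.932 = 341.2694 Hz.
f_beat = |341.2694 − 353.5| = 12.23 Hz.

12.23 Hz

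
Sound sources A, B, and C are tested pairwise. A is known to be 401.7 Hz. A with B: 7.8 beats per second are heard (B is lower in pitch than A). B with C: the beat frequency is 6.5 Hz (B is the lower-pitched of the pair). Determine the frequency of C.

400.4 Hz

B is below A, so f_B = 401.7 − 7.8 = 393.9 Hz.
C is above B, so f_C = 393.9 + 6.5 = 400.4 Hz.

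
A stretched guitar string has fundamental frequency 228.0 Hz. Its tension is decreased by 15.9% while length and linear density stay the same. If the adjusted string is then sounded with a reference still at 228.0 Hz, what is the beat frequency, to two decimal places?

18.91 Hz

For a string, f ∝ √T, so the new frequency is 228.0·√0.841 = 209.0898 Hz.
f_beat = |209.0898 − 228.0| = 18.91 Hz.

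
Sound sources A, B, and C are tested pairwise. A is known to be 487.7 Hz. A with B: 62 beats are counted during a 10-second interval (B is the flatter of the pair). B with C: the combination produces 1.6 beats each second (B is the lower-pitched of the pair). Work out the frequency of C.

483.1 Hz

A–B: Beat frequency = 62/10 = 6.2 Hz.
B is below A, so f_B = 487.7 − 6.2 = 481.5 Hz.
C is above B, so f_C = 481.5 + 1.6 = 483.1 Hz.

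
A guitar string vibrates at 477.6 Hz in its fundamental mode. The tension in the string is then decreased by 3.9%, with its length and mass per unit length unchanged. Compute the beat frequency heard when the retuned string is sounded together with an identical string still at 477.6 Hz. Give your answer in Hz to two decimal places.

9.41 Hz

For a string, f ∝ √T, so the new frequency is 477.6·√0.961 = 468.1942 Hz.
f_beat = |468.1942 − 477.6| = 9.41 Hz.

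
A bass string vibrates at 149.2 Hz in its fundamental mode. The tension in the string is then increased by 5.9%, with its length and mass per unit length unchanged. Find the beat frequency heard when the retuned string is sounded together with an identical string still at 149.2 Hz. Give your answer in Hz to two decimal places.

4.34 Hz

For a string, f ∝ √T, so the new frequency is 149.2·√1.059 = 153.5383 Hz.
f_beat = |153.5383 − 149.2| = 4.34 Hz.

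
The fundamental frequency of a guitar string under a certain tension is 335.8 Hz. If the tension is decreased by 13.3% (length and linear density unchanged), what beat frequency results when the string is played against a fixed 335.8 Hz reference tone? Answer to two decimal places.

23.13 Hz

For a string, f ∝ √T, so the new frequency is 335.8·√0.867 = 312.6729 Hz.
f_beat = |312.6729 − 335.8| = 23.13 Hz.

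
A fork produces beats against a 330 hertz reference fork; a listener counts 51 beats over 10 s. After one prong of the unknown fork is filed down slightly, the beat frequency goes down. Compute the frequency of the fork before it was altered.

Beat frequency = 51/10 = 5.1 Hz.
|f − 330| = 5.1, so the fork was at either 324.9 Hz or 335.1 Hz.
Filing a prong removes mass and raises the fork's frequency; the adjustment raises the fork's frequency.
The beat rate fell, so the adjustment moved the fork toward 330 Hz — it must have started below the reference.

324.9 Hz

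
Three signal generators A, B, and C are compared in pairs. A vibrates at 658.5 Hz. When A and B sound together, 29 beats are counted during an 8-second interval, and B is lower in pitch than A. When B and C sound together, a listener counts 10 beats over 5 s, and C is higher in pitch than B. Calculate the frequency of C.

A–B: Beat frequency = 29/8 = 3.625 Hz.
B is below A, so f_B = 658.5 − 3.625 = 654.875 Hz.
B–C: Beat frequency = 10/5 = 2 Hz.
C is above B, so f_C = 654.875 + 2 = 656.875 Hz.

656.875 Hz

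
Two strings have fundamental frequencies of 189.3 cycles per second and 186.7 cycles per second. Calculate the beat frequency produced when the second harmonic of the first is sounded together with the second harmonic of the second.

5.2 Hz

Second harmonic of the first: 2·189.3 = 378.6 Hz.
Second harmonic of the second: 2·186.7 = 373.4 Hz.
f_beat = |378.6 − 373.4| = 5.2 Hz.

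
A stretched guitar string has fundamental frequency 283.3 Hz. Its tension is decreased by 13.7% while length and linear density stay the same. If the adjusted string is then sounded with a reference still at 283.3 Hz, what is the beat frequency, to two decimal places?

20.12 Hz

For a string, f ∝ √T, so the new frequency is 283.3·√0.863 = 263.1794 Hz.
f_beat = |263.1794 − 283.3| = 20.12 Hz.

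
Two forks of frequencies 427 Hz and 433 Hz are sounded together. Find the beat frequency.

6 Hz

The beat frequency equals the magnitude of the frequency difference.
|427 − 433| = 6 Hz.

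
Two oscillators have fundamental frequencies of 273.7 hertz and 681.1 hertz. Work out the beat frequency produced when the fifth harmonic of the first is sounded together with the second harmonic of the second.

6.3 Hz

Fifth harmonic of the first: 5·273.7 = 1368.5 Hz.
Second harmonic of the second: 2·681.1 = 1362.2 Hz.
f_beat = |1368.5 − 1362.2| = 6.3 Hz.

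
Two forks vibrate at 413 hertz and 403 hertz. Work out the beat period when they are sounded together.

0.100 s

f_beat = |413 − 403| = 10 Hz.
Beat period T = 1 / f_beat = 1 / 10 s.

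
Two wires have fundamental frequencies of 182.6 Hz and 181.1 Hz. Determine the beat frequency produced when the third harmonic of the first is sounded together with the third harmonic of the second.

Third harmonic of the first: 3·182.6 = 547.8 Hz.
Third harmonic of the second: 3·181.1 = 543.3 Hz.
f_beat = |547.8 − 543.3| = 4.5 Hz.

4.5 Hz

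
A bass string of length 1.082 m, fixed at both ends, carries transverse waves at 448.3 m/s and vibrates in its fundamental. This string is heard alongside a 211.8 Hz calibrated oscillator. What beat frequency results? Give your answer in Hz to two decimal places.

4.64 Hz

For a string fixed at both ends, f_n = n·v/(2L) = 1·448.3/(2·1.082) = 207.1627 Hz.
f_beat = |207.1627 − 211.8| = 4.64 Hz.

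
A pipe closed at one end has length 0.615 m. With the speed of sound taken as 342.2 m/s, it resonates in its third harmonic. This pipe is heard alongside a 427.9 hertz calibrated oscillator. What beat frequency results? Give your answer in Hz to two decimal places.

10.58 Hz

Closed pipe (odd harmonics): f_n = n·v/(4L) = 3·342.2/(4·0.615) = 417.3171 Hz.
f_beat = |417.3171 − 427.9| = 10.58 Hz.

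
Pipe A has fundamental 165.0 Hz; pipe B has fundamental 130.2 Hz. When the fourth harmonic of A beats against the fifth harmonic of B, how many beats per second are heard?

Fourth harmonic of the first: 4·165.0 = 660.0 Hz.
Fifth harmonic of the second: 5·130.2 = 651.0 Hz.
f_beat = |660.0 − 651.0| = 9.0 Hz.

9.0 Hz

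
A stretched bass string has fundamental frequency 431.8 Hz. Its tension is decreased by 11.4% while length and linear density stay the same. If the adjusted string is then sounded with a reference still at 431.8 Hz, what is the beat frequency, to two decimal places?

For a string, f ∝ √T, so the new frequency is 431.8·√0.886 = 406.4429 Hz.
f_beat = |406.4429 − 431.8| = 25.36 Hz.

25.36 Hz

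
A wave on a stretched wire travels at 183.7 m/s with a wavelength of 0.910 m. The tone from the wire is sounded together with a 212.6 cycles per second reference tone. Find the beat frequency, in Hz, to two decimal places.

10.73 Hz

Source frequency f = v/λ = 183.7/0.910 = 201.8681 Hz.
f_beat = |201.8681 − 212.6| = 10.73 Hz.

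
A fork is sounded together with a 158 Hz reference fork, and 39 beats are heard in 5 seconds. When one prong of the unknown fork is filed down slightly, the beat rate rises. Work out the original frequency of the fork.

165.8 Hz

Beat frequency = 39/5 = 7.8 Hz.
|f − 158| = 7.8, so the fork was at either 150.2 Hz or 165.8 Hz.
Filing a prong removes mass and raises the fork's frequency; the adjustment raises the fork's frequency.
The beat rate rose, so the adjustment moved the fork further from 158 Hz — it was already above the reference.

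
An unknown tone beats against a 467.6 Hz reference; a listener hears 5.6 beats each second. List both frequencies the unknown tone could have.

462 Hz or 473.2 Hz

|f − 467.6| = 5.6, so f = 467.6 ± 5.6.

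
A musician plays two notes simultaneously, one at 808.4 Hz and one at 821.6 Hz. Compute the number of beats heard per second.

Beats arise from superposition of two nearby frequencies; the beat rate is |f₁ − f₂|.
|808.4 − 821.6| = 13.2 Hz.

13.2 Hz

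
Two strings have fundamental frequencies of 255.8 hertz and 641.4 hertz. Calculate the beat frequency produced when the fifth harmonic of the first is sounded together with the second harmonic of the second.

3.8 Hz

Fifth harmonic of the first: 5·255.8 = 1279.0 Hz.
Second harmonic of the second: 2·641.4 = 1282.8 Hz.
f_beat = |1279.0 − 1282.8| = 3.8 Hz.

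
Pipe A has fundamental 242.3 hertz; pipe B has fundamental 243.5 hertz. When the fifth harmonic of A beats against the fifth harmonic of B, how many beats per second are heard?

Fifth harmonic of the first: 5·242.3 = 1211.5 Hz.
Fifth harmonic of the second: 5·243.5 = 1217.5 Hz.
f_beat = |1211.5 − 1217.5| = 6.0 Hz.

6.0 Hz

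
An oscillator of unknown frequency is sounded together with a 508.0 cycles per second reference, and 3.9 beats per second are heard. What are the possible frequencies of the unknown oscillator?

|f − 508.0| = 3.9, so f = 508.0 ± 3.9.

504.1 Hz or 511.9 Hz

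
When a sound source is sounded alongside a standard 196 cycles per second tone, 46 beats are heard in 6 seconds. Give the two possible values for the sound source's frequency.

Beat frequency = 46/6 = 7.6667 Hz.
|f − 196| = 7.6667, so f = 196 ± 7.6667.

188.3333 Hz or 203.6667 Hz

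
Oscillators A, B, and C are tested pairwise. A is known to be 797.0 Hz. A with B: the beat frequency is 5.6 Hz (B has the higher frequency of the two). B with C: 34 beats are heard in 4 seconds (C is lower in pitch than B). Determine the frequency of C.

794.1 Hz

B is above A, so f_B = 797.0 + 5.6 = 802.6 Hz.
B–C: Beat frequency = 34/4 = 8.5 Hz.
C is below B, so f_C = 802.6 − 8.5 = 794.1 Hz.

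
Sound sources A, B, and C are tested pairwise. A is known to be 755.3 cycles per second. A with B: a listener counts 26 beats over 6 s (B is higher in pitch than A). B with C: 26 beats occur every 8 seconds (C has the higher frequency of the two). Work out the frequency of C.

762.8833 Hz

A–B: Beat frequency = 26/6 = 4.3333 Hz.
B is above A, so f_B = 755.3 + 4.3333 = 759.6333 Hz.
B–C: Beat frequency = 26/8 = 3.25 Hz.
C is above B, so f_C = 759.6333 + 3.25 = 762.8833 Hz.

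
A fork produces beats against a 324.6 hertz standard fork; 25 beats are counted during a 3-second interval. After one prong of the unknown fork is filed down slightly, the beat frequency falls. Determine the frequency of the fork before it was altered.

Beat frequency = 25/3 = 8.3333 Hz.
|f − 324.6| = 8.3333, so the fork was at either 316.2667 Hz or 332.9333 Hz.
Filing a prong removes mass and raises the fork's frequency; the adjustment raises the fork's frequency.
The beat rate fell, so the adjustment moved the fork toward 324.6 Hz — it must have started below the reference.

316.2667 Hz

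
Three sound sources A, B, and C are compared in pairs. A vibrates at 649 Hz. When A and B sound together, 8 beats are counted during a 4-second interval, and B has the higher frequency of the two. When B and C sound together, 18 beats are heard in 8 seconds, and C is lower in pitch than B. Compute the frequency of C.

648.75 Hz

A–B: Beat frequency = 8/4 = 2 Hz.
B is above A, so f_B = 649 + 2 = 651 Hz.
B–C: Beat frequency = 18/8 = 2.25 Hz.
C is below B, so f_C = 651 − 2.25 = 648.75 Hz.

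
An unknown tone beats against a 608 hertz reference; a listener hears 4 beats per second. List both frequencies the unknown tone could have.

|f − 608| = 4, so f = 608 ± 4.

604 Hz or 612 Hz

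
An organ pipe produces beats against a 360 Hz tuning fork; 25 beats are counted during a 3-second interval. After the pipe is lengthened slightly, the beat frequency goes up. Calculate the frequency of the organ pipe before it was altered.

351.6667 Hz

Beat frequency = 25/3 = 8.3333 Hz.
|f − 360| = 8.3333, so the organ pipe was at either 351.6667 Hz or 368.3333 Hz.
A longer pipe has a lower fundamental; the adjustment lowers the organ pipe's frequency.
The beat rate rose, so the adjustment moved the organ pipe further from 360 Hz — it was already below the reference.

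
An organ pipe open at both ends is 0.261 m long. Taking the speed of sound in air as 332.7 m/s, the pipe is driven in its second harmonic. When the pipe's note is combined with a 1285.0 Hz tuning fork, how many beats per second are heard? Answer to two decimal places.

Open pipe: f_n = n·v/(2L) = 2·332.7/(2·0.261) = 1274.7126 Hz.
f_beat = |1274.7126 − 1285.0| = 10.29 Hz.

10.29 Hz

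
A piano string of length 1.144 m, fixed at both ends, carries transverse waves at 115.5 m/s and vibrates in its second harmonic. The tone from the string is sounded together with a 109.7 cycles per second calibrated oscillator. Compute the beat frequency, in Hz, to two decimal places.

For a string fixed at both ends, f_n = n·v/(2L) = 2·115.5/(2·1.144) = 100.9615 Hz.
f_beat = |100.9615 − 109.7| = 8.74 Hz.

8.74 Hz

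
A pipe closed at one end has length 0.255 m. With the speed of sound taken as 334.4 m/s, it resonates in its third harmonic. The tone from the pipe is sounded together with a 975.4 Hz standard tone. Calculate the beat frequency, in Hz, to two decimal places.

Closed pipe (odd harmonics): f_n = n·v/(4L) = 3·334.4/(4·0.255) = 983.5294 Hz.
f_beat = |983.5294 − 975.4| = 8.13 Hz.

8.13 Hz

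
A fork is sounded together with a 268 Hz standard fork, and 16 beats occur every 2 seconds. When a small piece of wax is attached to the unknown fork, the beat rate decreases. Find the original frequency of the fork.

Beat frequency = 16/2 = 8 Hz.
|f − 268| = 8, so the fork was at either 260 Hz or 276 Hz.
Loading a fork with wax lowers its frequency; the adjustment lowers the fork's frequency.
The beat rate fell, so the adjustment moved the fork toward 268 Hz — it must have started above the reference.

276 Hz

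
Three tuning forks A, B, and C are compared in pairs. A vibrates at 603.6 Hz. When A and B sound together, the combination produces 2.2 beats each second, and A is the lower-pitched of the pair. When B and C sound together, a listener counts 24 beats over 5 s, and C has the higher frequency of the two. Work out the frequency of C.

610.6 Hz

B is above A, so f_B = 603.6 + 2.2 = 605.8 Hz.
B–C: Beat frequency = 24/5 = 4.8 Hz.
C is above B, so f_C = 605.8 + 4.8 = 610.6 Hz.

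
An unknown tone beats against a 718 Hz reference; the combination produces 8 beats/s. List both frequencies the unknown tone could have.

|f − 718| = 8, so f = 718 ± 8.

710 Hz or 726 Hz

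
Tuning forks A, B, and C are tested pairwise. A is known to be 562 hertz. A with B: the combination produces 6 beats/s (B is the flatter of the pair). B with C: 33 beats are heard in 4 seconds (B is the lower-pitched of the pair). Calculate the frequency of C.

564.25 Hz

B is below A, so f_B = 562 − 6 = 556 Hz.
B–C: Beat frequency = 33/4 = 8.25 Hz.
C is above B, so f_C = 556 + 8.25 = 564.25 Hz.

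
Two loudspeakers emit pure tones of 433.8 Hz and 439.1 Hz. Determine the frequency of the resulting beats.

The beat frequency equals the magnitude of the frequency difference.
|433.8 − 439.1| = 5.3 Hz.

5.3 Hz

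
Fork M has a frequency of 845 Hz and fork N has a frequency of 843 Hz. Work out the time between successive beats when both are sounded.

f_beat = |845 − 843| = 2 Hz.
Beat period T = 1 / f_beat = 1 / 2 s.

0.500 s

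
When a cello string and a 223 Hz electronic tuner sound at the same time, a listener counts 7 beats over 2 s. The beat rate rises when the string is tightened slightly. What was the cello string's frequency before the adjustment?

Beat frequency = 7/2 = 3.5 Hz.
|f − 223| = 3.5, so the cello string was at either 219.5 Hz or 226.5 Hz.
Increasing tension raises a string's frequency; the adjustment raises the cello string's frequency.
The beat rate rose, so the adjustment moved the cello string further from 223 Hz — it was already above the reference.

226.5 Hz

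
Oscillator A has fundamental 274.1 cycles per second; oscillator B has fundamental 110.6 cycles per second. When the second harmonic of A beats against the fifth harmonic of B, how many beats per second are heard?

Second harmonic of the first: 2·274.1 = 548.2 Hz.
Fifth harmonic of the second: 5·110.6 = 553.0 Hz.
f_beat = |548.2 − 553.0| = 4.8 Hz.

4.8 Hz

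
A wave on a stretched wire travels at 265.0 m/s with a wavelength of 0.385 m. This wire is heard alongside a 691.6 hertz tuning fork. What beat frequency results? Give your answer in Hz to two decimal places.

3.29 Hz

Source frequency f = v/λ = 265.0/0.385 = 688.3117 Hz.
f_beat = |688.3117 − 691.6| = 3.29 Hz.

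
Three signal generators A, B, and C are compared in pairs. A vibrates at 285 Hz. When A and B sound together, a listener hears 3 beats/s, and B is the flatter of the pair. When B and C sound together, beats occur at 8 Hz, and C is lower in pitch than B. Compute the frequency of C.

B is below A, so f_B = 285 − 3 = 282 Hz.
C is below B, so f_C = 282 − 8 = 274 Hz.

274 Hz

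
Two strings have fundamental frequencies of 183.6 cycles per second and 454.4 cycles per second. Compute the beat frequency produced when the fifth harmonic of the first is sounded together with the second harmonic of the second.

Fifth harmonic of the first: 5·183.6 = 918.0 Hz.
Second harmonic of the second: 2·454.4 = 908.8 Hz.
f_beat = |918.0 − 908.8| = 9.2 Hz.

9.2 Hz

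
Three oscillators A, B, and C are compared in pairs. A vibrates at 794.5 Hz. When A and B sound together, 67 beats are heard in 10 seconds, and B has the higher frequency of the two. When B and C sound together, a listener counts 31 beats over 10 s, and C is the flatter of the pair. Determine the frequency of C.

A–B: Beat frequency = 67/10 = 6.7 Hz.
B is above A, so f_B = 794.5 + 6.7 = 801.2 Hz.
B–C: Beat frequency = 31/10 = 3.1 Hz.
C is below B, so f_C = 801.2 − 3.1 = 798.1 Hz.

798.1 Hz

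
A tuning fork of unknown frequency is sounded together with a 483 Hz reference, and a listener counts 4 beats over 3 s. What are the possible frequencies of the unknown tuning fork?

481.6667 Hz or 484.3333 Hz

Beat frequency = 4/3 = 1.3333 Hz.
|f − 483| = 1.3333, so f = 483 ± 1.3333.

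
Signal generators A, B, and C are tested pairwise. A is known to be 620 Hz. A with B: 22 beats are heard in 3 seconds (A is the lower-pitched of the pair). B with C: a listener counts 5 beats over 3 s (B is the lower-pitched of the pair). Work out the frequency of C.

629 Hz

A–B: Beat frequency = 22/3 = 7.3333 Hz.
B is above A, so f_B = 620 + 7.3333 = 627.3333 Hz.
B–C: Beat frequency = 5/3 = 1.6667 Hz.
C is above B, so f_C = 627.3333 + 1.6667 = 629 Hz.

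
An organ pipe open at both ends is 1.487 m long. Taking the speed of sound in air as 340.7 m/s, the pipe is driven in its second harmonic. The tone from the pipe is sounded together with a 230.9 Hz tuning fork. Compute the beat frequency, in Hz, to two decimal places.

Open pipe: f_n = n·v/(2L) = 2·340.7/(2·1.487) = 229.1190 Hz.
f_beat = |229.1190 − 230.9| = 1.78 Hz.

1.78 Hz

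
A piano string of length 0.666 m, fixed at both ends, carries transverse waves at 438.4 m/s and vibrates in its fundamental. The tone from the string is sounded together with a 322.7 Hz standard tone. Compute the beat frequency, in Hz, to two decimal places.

For a string fixed at both ends, f_n = n·v/(2L) = 1·438.4/(2·0.666) = 329.1291 Hz.
f_beat = |329.1291 − 322.7| = 6.43 Hz.

6.43 Hz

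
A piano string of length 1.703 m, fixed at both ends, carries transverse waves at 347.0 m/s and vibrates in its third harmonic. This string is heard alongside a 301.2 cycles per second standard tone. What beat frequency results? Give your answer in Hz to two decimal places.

For a string fixed at both ends, f_n = n·v/(2L) = 3·347.0/(2·1.703) = 305.6371 Hz.
f_beat = |305.6371 − 301.2| = 4.44 Hz.

4.44 Hz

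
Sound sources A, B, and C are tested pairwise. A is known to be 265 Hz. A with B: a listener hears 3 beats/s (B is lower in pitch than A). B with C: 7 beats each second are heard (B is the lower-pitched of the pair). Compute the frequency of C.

269 Hz

B is below A, so f_B = 265 − 3 = 262 Hz.
C is above B, so f_C = 262 + 7 = 269 Hz.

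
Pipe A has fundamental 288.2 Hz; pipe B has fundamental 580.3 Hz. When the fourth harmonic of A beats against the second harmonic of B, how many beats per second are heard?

7.8 Hz

Fourth harmonic of the first: 4·288.2 = 1152.8 Hz.
Second harmonic of the second: 2·580.3 = 1160.6 Hz.
f_beat = |1152.8 − 1160.6| = 7.8 Hz.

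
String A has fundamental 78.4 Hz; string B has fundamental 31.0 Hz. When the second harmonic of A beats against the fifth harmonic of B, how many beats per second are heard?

1.8 Hz

Second harmonic of the first: 2·78.4 = 156.8 Hz.
Fifth harmonic of the second: 5·31.0 = 155.0 Hz.
f_beat = |156.8 − 155.0| = 1.8 Hz.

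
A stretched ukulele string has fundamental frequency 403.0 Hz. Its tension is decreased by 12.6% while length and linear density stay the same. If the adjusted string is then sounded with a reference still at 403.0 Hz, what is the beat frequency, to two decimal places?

For a string, f ∝ √T, so the new frequency is 403.0·√0.874 = 376.7565 Hz.
f_beat = |376.7565 − 403.0| = 26.24 Hz.

26.24 Hz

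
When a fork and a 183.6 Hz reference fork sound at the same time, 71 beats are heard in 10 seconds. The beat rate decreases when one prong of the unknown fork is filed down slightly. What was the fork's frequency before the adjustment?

Beat frequency = 71/10 = 7.1 Hz.
|f − 183.6| = 7.1, so the fork was at either 176.5 Hz or 190.7 Hz.
Filing a prong removes mass and raises the fork's frequency; the adjustment raises the fork's frequency.
The beat rate fell, so the adjustment moved the fork toward 183.6 Hz — it must have started below the reference.

176.5 Hz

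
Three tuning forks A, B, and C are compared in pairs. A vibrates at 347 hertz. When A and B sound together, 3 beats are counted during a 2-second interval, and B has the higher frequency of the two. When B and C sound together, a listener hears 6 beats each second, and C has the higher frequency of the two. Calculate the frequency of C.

354.5 Hz

A–B: Beat frequency = 3/2 = 1.5 Hz.
B is above A, so f_B = 347 + 1.5 = 348.5 Hz.
C is above B, so f_C = 348.5 + 6 = 354.5 Hz.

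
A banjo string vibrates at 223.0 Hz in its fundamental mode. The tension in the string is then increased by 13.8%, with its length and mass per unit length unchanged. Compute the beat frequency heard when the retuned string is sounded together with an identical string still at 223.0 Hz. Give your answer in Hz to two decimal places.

14.89 Hz

For a string, f ∝ √T, so the new frequency is 223.0·√1.138 = 237.8899 Hz.
f_beat = |237.8899 − 223.0| = 14.89 Hz.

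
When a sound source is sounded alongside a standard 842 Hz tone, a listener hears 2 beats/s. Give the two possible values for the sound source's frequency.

840 Hz or 844 Hz

|f − 842| = 2, so f = 842 ± 2.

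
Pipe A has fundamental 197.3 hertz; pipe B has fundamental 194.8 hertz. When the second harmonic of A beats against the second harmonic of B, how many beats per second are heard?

Second harmonic of the first: 2·197.3 = 394.6 Hz.
Second harmonic of the second: 2·194.8 = 389.6 Hz.
f_beat = |394.6 − 389.6| = 5.0 Hz.

5.0 Hz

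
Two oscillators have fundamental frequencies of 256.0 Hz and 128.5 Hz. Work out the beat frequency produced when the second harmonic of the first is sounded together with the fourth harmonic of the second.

2.0 Hz

Second harmonic of the first: 2·256.0 = 512.0 Hz.
Fourth harmonic of the second: 4·128.5 = 514.0 Hz.
f_beat = |512.0 − 514.0| = 2.0 Hz.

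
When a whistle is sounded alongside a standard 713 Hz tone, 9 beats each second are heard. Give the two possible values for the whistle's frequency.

|f − 713| = 9, so f = 713 ± 9.

704 Hz or 722 Hz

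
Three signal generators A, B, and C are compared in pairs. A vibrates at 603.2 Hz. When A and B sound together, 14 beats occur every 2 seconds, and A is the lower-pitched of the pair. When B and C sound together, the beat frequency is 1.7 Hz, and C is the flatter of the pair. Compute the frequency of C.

608.5 Hz

A–B: Beat frequency = 14/2 = 7 Hz.
B is above A, so f_B = 603.2 + 7 = 610.2 Hz.
C is below B, so f_C = 610.2 − 1.7 = 608.5 Hz.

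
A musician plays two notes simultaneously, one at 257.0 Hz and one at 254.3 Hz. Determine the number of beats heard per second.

2.7 Hz

The beat frequency equals the magnitude of the frequency difference.
|257.0 − 254.3| = 2.7 Hz.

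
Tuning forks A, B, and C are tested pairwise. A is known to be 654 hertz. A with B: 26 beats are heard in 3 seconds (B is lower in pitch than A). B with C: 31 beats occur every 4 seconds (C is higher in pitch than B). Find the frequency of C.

653.0833 Hz

A–B: Beat frequency = 26/3 = 8.6667 Hz.
B is below A, so f_B = 654 − 8.6667 = 645.3333 Hz.
B–C: Beat frequency = 31/4 = 7.75 Hz.
C is above B, so f_C = 645.3333 + 7.75 = 653.0833 Hz.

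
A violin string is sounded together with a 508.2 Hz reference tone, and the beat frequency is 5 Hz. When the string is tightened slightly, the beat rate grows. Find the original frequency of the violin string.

|f − 508.2| = 5, so the violin string was at either 503.2 Hz or 513.2 Hz.
Increasing tension raises a string's frequency; the adjustment raises the violin string's frequency.
The beat rate rose, so the adjustment moved the violin string further from 508.2 Hz — it was already above the reference.

513.2 Hz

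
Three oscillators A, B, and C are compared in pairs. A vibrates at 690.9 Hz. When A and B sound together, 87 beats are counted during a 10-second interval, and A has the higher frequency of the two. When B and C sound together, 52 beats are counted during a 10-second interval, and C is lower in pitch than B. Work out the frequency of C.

677 Hz

A–B: Beat frequency = 87/10 = 8.7 Hz.
B is below A, so f_B = 690.9 − 8.7 = 682.2 Hz.
B–C: Beat frequency = 52/10 = 5.2 Hz.
C is below B, so f_C = 682.2 − 5.2 = 677 Hz.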